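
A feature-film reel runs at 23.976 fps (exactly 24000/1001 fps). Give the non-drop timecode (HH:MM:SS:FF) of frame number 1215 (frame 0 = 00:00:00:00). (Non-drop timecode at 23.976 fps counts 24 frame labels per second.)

1215 ÷ 24 = 50 full seconds, remainder 15 frames.
50 s = 0 h 0 min 50 s.
Timecode: 00:00:50:15.

00:00:50:15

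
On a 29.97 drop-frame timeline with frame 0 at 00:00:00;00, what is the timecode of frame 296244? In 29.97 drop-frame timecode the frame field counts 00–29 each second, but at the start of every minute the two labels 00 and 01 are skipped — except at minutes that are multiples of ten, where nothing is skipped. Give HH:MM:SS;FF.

Ten DF minutes hold 17982 frames, so frame 296244 lies in block 16 (frames 287712–305693) with 8532 frames into that block.
The block's first minute is 1800 frames and the rest 1798 each; 8532 frames reaches minute 4, so 16 × 18 + 4 × 2 = 296 labels have been skipped so far.
Adding those back, label number 296244 + 296 = 296540 at 30 labels/s is 9884 s + 20 f = 2 h 44 min 44 s frame 20, i.e. 02:44:44;20.

02:44:44;20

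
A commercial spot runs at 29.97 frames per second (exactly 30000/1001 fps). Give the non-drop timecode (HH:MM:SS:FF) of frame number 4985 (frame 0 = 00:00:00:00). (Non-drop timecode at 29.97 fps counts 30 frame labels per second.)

4985 ÷ 30 = 166 full seconds, remainder 5 frames.
166 s = 0 h 2 min 46 s.
Timecode: 00:02:46:05.

00:02:46:05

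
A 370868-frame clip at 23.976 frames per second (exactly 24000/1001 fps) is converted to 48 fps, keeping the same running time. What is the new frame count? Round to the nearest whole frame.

742478 frames

Frames at target rate = 370868 × (48) / (24000/1001) = 92809717/125 ≈ 742477.736.
Nearest whole frame: 742478.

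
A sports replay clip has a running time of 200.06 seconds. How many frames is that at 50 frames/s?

Frames = 200.06 × 50 = 10003.

10003 frames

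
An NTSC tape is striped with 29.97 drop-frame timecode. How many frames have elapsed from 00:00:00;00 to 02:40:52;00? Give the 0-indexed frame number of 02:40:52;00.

As if non-drop at 30 labels/s: (2 × 3600 + 40 × 60 + 52) × 30 + 0 = 289560.
Minute boundaries passed: 160; those not divisible by 10: 160 − 16 = 144; dropped labels = 2 × 144 = 288.
Actual frame index = 289560 − 288 = 289272.

289272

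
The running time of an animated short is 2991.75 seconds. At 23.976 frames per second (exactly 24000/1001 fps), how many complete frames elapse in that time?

71730 frames

Frames = 2991.75 × 24000/1001 = 71802000/1001 ≈ 71730.2697.
Complete frames: 71730.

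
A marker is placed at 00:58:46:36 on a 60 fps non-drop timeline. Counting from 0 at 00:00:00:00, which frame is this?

Total seconds to the label: (0 × 3600 + 58 × 60 + 46) = 3526.
Frame index = 3526 × 60 + 36 = 211596.

211596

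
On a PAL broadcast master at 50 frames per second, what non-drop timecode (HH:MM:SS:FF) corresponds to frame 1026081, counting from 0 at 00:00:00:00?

1026081 ÷ 50 = 20521 full seconds, remainder 31 frames.
20521 s = 5 h 42 min 1 s.
Timecode: 05:42:01:31.

05:42:01:31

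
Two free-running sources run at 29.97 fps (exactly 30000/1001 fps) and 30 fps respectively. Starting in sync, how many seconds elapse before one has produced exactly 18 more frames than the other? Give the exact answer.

600.6 seconds

The gap grows by |30 − 30000/1001| = 30/1001 frames per second.
Time for a 18-frame gap: 18 ÷ (30/1001) = 600.6 s.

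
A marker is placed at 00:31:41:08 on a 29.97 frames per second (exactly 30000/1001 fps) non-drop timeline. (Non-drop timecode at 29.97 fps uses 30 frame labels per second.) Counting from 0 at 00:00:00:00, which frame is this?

Total seconds to the label: (0 × 3600 + 31 × 60 + 41) = 1901.
Frame index = 1901 × 30 + 8 = 57038.

57038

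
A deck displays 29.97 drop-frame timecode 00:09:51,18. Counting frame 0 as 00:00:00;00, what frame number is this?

17730

As if non-drop at 30 labels/s: (0 × 3600 + 9 × 60 + 51) × 30 + 18 = 17748.
Minute boundaries passed: 9; those not divisible by 10: 9 − 0 = 9; dropped labels = 2 × 9 = 18.
Actual frame index = 17748 − 18 = 17730.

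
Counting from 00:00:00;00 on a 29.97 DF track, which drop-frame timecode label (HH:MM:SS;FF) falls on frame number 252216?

02:20:15;18

Each 10-minute DF block holds 10 × 60 × 30 − 9 × 2 = 17982 frames. 252216 ÷ 17982 → 14 full blocks, remainder 468.
Within the partial block the first minute is 1800 frames and each further minute 1798, so 0 further minute boundaries passed. Total skipped labels = 18 × 14 + 2 × 0 = 252.
Non-drop label index = 252216 + 252 = 252468; at 30 labels/s that is 02:20:15:18, i.e. DF 02:20:15;18.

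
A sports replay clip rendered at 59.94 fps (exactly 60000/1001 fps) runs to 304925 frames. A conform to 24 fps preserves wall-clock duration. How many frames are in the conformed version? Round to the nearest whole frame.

Frames at target rate = 304925 × (24) / (60000/1001) = 12209197/100 ≈ 122091.970.
Nearest whole frame: 122092.

122092 frames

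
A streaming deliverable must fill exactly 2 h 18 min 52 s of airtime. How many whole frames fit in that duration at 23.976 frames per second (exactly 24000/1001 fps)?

199768 frames

2 h 18 min 52 s = 8332 s.
Frames = 8332 × 24000/1001 = 199968000/1001 ≈ 199768.2318.
Complete frames: 199768.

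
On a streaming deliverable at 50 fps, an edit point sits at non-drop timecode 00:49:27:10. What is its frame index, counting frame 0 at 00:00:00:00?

Total seconds to the label: (0 × 3600 + 49 × 60 + 27) = 2967.
Frame index = 2967 × 50 + 10 = 148360.

frame 148360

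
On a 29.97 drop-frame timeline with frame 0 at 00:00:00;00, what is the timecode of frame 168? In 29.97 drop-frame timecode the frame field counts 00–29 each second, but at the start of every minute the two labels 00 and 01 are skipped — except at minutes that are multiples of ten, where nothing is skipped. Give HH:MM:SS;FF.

00:00:05;18

Ten DF minutes hold 17982 frames, so frame 168 lies in block 0 (frames 0–17981) with 168 frames into that block.
The block's first minute is 1800 frames and the rest 1798 each; 168 frames reaches minute 0, so 0 × 18 + 0 × 2 = 0 labels have been skipped so far.
Adding those back, label number 168 + 0 = 168 at 30 labels/s is 5 s + 18 f = 0 h 0 min 5 s frame 18, i.e. 00:00:05;18.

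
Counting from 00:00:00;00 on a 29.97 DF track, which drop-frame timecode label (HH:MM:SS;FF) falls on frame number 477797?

Ten DF minutes hold 17982 frames, so frame 477797 lies in block 26 (frames 467532–485513) with 10265 frames into that block.
The block's first minute is 1800 frames and the rest 1798 each; 10265 frames reaches minute 5, so 26 × 18 + 5 × 2 = 478 labels have been skipped so far.
Adding those back, label number 477797 + 478 = 478275 at 30 labels/s is 15942 s + 15 f = 4 h 25 min 42 s frame 15, i.e. 04:25:42;15.

04:25:42;15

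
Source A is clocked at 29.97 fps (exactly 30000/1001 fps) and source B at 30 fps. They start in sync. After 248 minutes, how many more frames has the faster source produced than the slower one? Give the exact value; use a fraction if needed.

248 min = 14880 s.
A emits 30000/1001 × 14880 = 446400000/1001 frames; B emits 30 × 14880 = 446400.
Difference = 446400/1001 frames (≈ 445.9540); B is ahead of A.

446400/1001 frames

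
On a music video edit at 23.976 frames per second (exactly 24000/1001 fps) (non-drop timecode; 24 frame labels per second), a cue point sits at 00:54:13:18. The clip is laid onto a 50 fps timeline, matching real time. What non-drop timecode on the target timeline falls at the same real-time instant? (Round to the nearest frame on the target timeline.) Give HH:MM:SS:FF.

Source frame index: (0×3600 + 54×60 + 13) × 24 + 18 = 78090.
Real time: 78090 / (24000/1001) = 2605603/800 s.
Target frame: (2605603/800) × (50) = 2605603/16 ≈ 162850.188 → 162850.
At 50 labels/s: frame 162850 → 00:54:17:00.

00:54:17:00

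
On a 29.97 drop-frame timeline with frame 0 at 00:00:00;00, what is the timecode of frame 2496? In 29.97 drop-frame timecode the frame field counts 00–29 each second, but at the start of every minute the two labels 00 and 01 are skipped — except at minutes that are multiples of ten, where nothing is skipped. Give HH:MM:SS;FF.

Each 10-minute DF block holds 10 × 60 × 30 − 9 × 2 = 17982 frames. 2496 ÷ 17982 → 0 full blocks, remainder 2496.
Within the partial block the first minute is 1800 frames and each further minute 1798, so 1 further minute boundary passed. Total skipped labels = 18 × 0 + 2 × 1 = 2.
Non-drop label index = 2496 + 2 = 2498; at 30 labels/s that is 00:01:23:08, i.e. DF 00:01:23;08.

00:01:23;08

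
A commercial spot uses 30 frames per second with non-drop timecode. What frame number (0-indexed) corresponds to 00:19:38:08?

Total seconds to the label: (0 × 3600 + 19 × 60 + 38) = 1178.
Frame index = 1178 × 30 + 8 = 35348.

frame 35348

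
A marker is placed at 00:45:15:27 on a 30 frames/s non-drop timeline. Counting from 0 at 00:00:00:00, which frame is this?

Total seconds to the label: (0 × 3600 + 45 × 60 + 15) = 2715.
Frame index = 2715 × 30 + 27 = 81477.

81477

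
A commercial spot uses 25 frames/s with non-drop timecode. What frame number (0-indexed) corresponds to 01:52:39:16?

Total seconds to the label: (1 × 3600 + 52 × 60 + 39) = 6759.
Frame index = 6759 × 25 + 16 = 168991.

168991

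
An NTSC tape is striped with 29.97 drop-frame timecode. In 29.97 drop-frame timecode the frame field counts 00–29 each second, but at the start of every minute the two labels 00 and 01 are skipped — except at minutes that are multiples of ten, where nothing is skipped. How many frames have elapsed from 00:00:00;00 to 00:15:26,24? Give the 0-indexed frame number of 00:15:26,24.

27776

As if non-drop at 30 labels/s: (0 × 3600 + 15 × 60 + 26) × 30 + 24 = 27804.
Minute boundaries passed: 15; those not divisible by 10: 15 − 1 = 14; dropped labels = 2 × 14 = 28.
Actual frame index = 27804 − 28 = 27776.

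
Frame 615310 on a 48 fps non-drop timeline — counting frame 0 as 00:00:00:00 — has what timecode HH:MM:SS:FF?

03:33:38:46

615310 ÷ 48 = 12818 full seconds, remainder 46 frames.
12818 s = 3 h 33 min 38 s.
Timecode: 03:33:38:46.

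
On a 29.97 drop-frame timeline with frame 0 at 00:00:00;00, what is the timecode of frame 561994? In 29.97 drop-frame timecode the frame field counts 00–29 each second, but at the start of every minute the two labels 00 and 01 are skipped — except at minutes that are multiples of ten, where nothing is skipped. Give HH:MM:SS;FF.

Ten DF minutes hold 17982 frames, so frame 561994 lies in block 31 (frames 557442–575423) with 4552 frames into that block.
The block's first minute is 1800 frames and the rest 1798 each; 4552 frames reaches minute 2, so 31 × 18 + 2 × 2 = 562 labels have been skipped so far.
Adding those back, label number 561994 + 562 = 562556 at 30 labels/s is 18751 s + 26 f = 5 h 12 min 31 s frame 26, i.e. 05:12:31;26.

05:12:31;26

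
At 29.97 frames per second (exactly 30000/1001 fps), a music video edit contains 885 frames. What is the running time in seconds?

Running time = 885 / (30000/1001) = 29.5295 s.

29.5295 seconds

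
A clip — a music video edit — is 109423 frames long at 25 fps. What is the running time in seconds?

Running time = 109423 / (25) = 4376.92 s.

4376.92 seconds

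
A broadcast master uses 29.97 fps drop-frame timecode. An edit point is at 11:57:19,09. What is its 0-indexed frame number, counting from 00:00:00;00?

1289887

Complete 10-minute blocks: 71, each 17982 frames → 1276722.
Remaining 7 whole minutes in the current block: 1800 + 6 × 1798 = 12588 frames.
Within the current minute: 19 × 30 + 9 − 2 = 577 (labels ;00/;01 skipped at this minute). Total = 1276722 + 12588 + 577 = 1289887.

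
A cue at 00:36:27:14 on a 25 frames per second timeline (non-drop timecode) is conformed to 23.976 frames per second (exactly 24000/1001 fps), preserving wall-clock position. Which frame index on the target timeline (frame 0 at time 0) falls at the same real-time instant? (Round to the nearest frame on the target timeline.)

Source frame index: (0×3600 + 36×60 + 27) × 25 + 14 = 54689.
Real time: 54689 / (25) = 54689/25 s.
Target frame: (54689/25) × (24000/1001) = 52501440/1001 ≈ 52448.991 → 52449.

frame 52449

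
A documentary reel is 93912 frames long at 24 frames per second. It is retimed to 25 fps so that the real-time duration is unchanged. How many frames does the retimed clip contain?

Target frames = source frames × (target rate / source rate) = 93912 × (25)/(24) = 93912 × 25/24 = 97825.

97825 frames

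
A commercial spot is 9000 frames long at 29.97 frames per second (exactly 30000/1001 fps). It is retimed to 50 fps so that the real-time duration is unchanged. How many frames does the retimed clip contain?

Target frames = source frames × (target rate / source rate) = 9000 × (50)/(30000/1001) = 9000 × 1001/600 = 15015.

15015 frames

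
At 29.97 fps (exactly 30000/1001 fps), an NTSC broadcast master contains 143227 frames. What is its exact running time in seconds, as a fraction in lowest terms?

143370227/30000 seconds

Running time = 143227 ÷ (30000/1001) = 143227 × 1001/30000 = 143370227/30000 s.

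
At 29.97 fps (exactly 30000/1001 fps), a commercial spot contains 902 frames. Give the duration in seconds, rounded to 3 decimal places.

30.097 seconds

Running time = 902 × 1001/30000 = 451451/15000 s ≈ 30.097 s.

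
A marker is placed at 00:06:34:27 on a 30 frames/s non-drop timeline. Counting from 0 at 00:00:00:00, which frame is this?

Total seconds to the label: (0 × 3600 + 6 × 60 + 34) = 394.
Frame index = 394 × 30 + 27 = 11847.

11847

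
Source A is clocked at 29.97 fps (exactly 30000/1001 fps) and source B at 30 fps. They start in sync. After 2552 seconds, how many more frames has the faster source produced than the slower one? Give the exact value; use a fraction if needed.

A emits 30000/1001 × 2552 = 6960000/91 frames; B emits 30 × 2552 = 76560.
Difference = 6960/91 frames (≈ 76.4835); B is ahead of A.

6960/91 frames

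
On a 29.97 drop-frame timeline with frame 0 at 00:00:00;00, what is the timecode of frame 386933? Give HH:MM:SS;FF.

03:35:10;21

Each 10-minute DF block holds 10 × 60 × 30 − 9 × 2 = 17982 frames. 386933 ÷ 17982 → 21 full blocks, remainder 9311.
Within the partial block the first minute is 1800 frames and each further minute 1798, so 5 further minute boundaries passed. Total skipped labels = 18 × 21 + 2 × 5 = 388.
Non-drop label index = 386933 + 388 = 387321; at 30 labels/s that is 03:35:10:21, i.e. DF 03:35:10;21.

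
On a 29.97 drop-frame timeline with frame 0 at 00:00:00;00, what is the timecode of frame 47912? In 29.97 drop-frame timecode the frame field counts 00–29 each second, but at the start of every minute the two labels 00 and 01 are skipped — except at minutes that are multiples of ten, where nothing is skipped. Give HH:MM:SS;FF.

00:26:38;20

Each 10-minute DF block holds 10 × 60 × 30 − 9 × 2 = 17982 frames. 47912 ÷ 17982 → 2 full blocks, remainder 11948.
Within the partial block the first minute is 1800 frames and each further minute 1798, so 6 further minute boundaries passed. Total skipped labels = 18 × 2 + 2 × 6 = 48.
Non-drop label index = 47912 + 48 = 47960; at 30 labels/s that is 00:26:38:20, i.e. DF 00:26:38;20.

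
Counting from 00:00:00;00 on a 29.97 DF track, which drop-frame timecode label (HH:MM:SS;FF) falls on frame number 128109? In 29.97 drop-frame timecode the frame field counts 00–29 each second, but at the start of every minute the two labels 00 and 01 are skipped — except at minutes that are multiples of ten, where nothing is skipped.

Ten DF minutes hold 17982 frames, so frame 128109 lies in block 7 (frames 125874–143855) with 2235 frames into that block.
The block's first minute is 1800 frames and the rest 1798 each; 2235 frames reaches minute 1, so 7 × 18 + 1 × 2 = 128 labels have been skipped so far.
Adding those back, label number 128109 + 128 = 128237 at 30 labels/s is 4274 s + 17 f = 1 h 11 min 14 s frame 17, i.e. 01:11:14;17.

01:11:14;17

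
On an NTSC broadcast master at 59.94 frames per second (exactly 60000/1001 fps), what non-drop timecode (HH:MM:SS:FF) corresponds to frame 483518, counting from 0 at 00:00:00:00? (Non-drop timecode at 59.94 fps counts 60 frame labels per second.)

02:14:18:38

483518 ÷ 60 = 8058 full seconds, remainder 38 frames.
8058 s = 2 h 14 min 18 s.
Timecode: 02:14:18:38.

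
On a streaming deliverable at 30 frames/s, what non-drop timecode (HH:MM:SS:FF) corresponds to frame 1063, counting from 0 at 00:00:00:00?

00:00:35:13

1063 ÷ 30 = 35 full seconds, remainder 13 frames.
35 s = 0 h 0 min 35 s.
Timecode: 00:00:35:13.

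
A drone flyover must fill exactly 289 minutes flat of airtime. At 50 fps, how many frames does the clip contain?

289 min = 17340 s.
Frames = 17340 × 50 = 867000.

867000 frames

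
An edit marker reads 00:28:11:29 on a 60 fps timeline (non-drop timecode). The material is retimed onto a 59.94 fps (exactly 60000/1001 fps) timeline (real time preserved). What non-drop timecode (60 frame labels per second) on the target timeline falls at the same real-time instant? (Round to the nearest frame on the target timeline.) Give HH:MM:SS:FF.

Source frame index: (0×3600 + 28×60 + 11) × 60 + 29 = 101489.
Real time: 101489 / (60) = 101489/60 s.
Target frame: (101489/60) × (60000/1001) = 101489000/1001 ≈ 101387.612 → 101388.
At 60 labels/s: frame 101388 → 00:28:09:48.

00:28:09:48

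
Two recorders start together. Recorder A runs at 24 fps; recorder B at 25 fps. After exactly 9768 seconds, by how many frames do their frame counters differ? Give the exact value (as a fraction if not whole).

A emits 24 × 9768 = 234432 frames; B emits 25 × 9768 = 244200.
Difference = 9768 frames; B is ahead of A.

9768 frames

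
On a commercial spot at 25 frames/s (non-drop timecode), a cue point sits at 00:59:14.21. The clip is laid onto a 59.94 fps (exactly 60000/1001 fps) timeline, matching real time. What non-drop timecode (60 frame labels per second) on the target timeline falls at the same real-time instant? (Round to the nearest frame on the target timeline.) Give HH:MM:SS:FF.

Source frame index: (0×3600 + 59×60 + 14) × 25 + 21 = 88871.
Real time: 88871 / (25) = 88871/25 s.
Target frame: (88871/25) × (60000/1001) = 213290400/1001 ≈ 213077.323 → 213077.
At 60 labels/s: frame 213077 → 00:59:11:17.

00:59:11:17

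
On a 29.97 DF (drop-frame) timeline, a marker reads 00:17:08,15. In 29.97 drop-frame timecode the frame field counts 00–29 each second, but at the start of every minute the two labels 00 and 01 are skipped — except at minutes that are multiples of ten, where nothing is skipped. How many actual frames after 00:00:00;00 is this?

Complete 10-minute blocks: 1, each 17982 frames → 17982.
Remaining 7 whole minutes in the current block: 1800 + 6 × 1798 = 12588 frames.
Within the current minute: 8 × 30 + 15 − 2 = 253 (labels ;00/;01 skipped at this minute). Total = 17982 + 12588 + 253 = 30823.

30823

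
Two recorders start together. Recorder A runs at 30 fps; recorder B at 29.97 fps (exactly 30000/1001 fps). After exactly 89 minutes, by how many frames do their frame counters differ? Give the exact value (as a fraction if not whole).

160200/1001 frames

89 min = 5340 s.
A emits 30 × 5340 = 160200 frames; B emits 30000/1001 × 5340 = 160200000/1001.
Difference = 160200/1001 frames (≈ 160.0400); B is behind A.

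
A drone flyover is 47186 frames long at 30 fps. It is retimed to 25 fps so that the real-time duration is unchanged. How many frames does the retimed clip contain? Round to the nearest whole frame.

Frames at target rate = 47186 × (25) / (30) = 117965/3 ≈ 39321.667.
Nearest whole frame: 39322.

39322 frames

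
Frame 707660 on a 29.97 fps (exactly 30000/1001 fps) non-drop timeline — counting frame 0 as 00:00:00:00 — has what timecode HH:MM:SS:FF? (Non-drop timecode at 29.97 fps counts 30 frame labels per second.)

707660 ÷ 30 = 23588 full seconds, remainder 20 frames.
23588 s = 6 h 33 min 8 s.
Timecode: 06:33:08:20.

06:33:08:20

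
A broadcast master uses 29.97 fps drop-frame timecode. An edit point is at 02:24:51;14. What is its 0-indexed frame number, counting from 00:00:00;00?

As if non-drop at 30 labels/s: (2 × 3600 + 24 × 60 + 51) × 30 + 14 = 260744.
Minute boundaries passed: 144; those not divisible by 10: 144 − 14 = 130; dropped labels = 2 × 130 = 260.
Actual frame index = 260744 − 260 = 260484.

260484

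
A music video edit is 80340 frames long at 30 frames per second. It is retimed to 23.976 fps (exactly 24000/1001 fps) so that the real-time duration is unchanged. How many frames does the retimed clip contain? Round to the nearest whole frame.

Frames at target rate = 80340 × (24000/1001) / (30) = 4944000/77 ≈ 64207.792.
Nearest whole frame: 64208.

64208 frames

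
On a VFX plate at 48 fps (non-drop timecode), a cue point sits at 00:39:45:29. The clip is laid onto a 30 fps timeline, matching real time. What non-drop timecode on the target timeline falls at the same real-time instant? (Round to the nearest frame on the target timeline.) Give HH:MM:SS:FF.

Source frame index: (0×3600 + 39×60 + 45) × 48 + 29 = 114509.
Real time: 114509 / (48) = 114509/48 s.
Target frame: (114509/48) × (30) = 572545/8 ≈ 71568.125 → 71568.
At 30 labels/s: frame 71568 → 00:39:45:18.

00:39:45:18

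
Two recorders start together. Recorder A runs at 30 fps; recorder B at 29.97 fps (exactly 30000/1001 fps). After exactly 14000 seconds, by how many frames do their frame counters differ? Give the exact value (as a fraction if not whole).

60000/143 frames

A emits 30 × 14000 = 420000 frames; B emits 30000/1001 × 14000 = 60000000/143.
Difference = 60000/143 frames (≈ 419.5804); B is behind A.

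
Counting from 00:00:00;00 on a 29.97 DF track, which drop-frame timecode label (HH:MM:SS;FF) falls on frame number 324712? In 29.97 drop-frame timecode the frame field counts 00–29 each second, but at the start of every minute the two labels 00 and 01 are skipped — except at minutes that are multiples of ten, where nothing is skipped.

03:00:34;16

Ten DF minutes hold 17982 frames, so frame 324712 lies in block 18 (frames 323676–341657) with 1036 frames into that block.
The block's first minute is 1800 frames and the rest 1798 each; 1036 frames reaches minute 0, so 18 × 18 + 0 × 2 = 324 labels have been skipped so far.
Adding those back, label number 324712 + 324 = 325036 at 30 labels/s is 10834 s + 16 f = 3 h 0 min 34 s frame 16, i.e. 03:00:34;16.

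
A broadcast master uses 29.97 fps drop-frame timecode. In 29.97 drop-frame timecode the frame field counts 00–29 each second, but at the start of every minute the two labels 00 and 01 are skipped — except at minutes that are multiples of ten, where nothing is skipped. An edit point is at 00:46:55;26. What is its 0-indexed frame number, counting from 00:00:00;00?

Complete 10-minute blocks: 4, each 17982 frames → 71928.
Remaining 6 whole minutes in the current block: 1800 + 5 × 1798 = 10790 frames.
Within the current minute: 55 × 30 + 26 − 2 = 1674 (labels ;00/;01 skipped at this minute). Total = 71928 + 10790 + 1674 = 84392.

84392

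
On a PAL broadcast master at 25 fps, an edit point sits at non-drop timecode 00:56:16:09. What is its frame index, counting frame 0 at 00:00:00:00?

84409

Total seconds to the label: (0 × 3600 + 56 × 60 + 16) = 3376.
Frame index = 3376 × 25 + 9 = 84409.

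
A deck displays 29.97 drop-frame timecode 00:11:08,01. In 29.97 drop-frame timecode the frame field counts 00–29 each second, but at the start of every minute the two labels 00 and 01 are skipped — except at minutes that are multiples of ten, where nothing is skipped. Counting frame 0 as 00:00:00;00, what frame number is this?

As if non-drop at 30 labels/s: (0 × 3600 + 11 × 60 + 8) × 30 + 1 = 20041.
Minute boundaries passed: 11; those not divisible by 10: 11 − 1 = 10; dropped labels = 2 × 10 = 20.
Actual frame index = 20041 − 20 = 20021.

20021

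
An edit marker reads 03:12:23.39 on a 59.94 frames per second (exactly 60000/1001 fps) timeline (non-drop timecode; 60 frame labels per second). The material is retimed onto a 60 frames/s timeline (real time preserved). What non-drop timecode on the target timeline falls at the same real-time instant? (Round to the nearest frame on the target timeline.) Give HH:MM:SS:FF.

Source frame index: (3×3600 + 12×60 + 23) × 60 + 39 = 692619.
Real time: 692619 / (60000/1001) = 231103873/20000 s.
Target frame: (231103873/20000) × (60) = 693311619/1000 ≈ 693311.619 → 693312.
At 60 labels/s: frame 693312 → 03:12:35:12.

03:12:35:12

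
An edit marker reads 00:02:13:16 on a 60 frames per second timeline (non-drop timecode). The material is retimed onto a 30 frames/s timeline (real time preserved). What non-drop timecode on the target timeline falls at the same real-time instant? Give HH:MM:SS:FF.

Source frame index: (0×3600 + 2×60 + 13) × 60 + 16 = 7996.
Real time: 7996 / (60) = 1999/15 s.
Target frame: (1999/15) × (30) = 3998.
At 30 labels/s: frame 3998 → 00:02:13:08.

00:02:13:08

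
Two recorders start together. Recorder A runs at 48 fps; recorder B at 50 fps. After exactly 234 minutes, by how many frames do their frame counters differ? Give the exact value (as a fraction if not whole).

28080 frames

234 min = 14040 s.
A emits 48 × 14040 = 673920 frames; B emits 50 × 14040 = 702000.
Difference = 28080 frames; B is ahead of A.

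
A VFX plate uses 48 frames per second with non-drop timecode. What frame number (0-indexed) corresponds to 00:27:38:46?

79630

Total seconds to the label: (0 × 3600 + 27 × 60 + 38) = 1658.
Frame index = 1658 × 48 + 46 = 79630.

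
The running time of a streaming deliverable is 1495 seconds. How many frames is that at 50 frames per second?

Frames = 1495 × 50 = 74750.

74750 frames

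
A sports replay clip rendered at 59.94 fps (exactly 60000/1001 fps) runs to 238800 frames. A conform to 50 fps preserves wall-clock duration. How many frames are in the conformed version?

Target frames = source frames × (target rate / source rate) = 238800 × (50)/(60000/1001) = 238800 × 1001/1200 = 199199.

199199 frames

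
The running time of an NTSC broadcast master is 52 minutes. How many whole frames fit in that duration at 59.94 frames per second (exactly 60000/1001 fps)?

187012 frames

52 min = 3120 s.
Frames = 3120 × 60000/1001 = 14400000/77 ≈ 187012.9870.
Complete frames: 187012.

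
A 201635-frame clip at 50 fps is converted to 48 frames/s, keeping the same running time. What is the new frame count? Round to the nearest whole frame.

Frames at target rate = 201635 × (48) / (50) = 967848/5 ≈ 193569.600.
Nearest whole frame: 193570.

193570 frames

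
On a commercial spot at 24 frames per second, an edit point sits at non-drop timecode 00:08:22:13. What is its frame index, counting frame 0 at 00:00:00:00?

Total seconds to the label: (0 × 3600 + 8 × 60 + 22) = 502.
Frame index = 502 × 24 + 13 = 12061.

frame 12061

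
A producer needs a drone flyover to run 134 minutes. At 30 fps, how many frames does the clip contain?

134 min = 8040 s.
Frames = 8040 × 30 = 241200.

241200 frames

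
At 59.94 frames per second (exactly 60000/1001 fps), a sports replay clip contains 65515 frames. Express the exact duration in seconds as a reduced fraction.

Running time = 65515 ÷ (60000/1001) = 65515 × 1001/60000 = 13116103/12000 s.

13116103/12000 seconds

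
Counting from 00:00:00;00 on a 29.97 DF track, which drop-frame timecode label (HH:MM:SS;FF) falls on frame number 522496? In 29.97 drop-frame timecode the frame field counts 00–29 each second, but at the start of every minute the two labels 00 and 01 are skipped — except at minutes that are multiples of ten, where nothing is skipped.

Each 10-minute DF block holds 10 × 60 × 30 − 9 × 2 = 17982 frames. 522496 ÷ 17982 → 29 full blocks, remainder 1018.
Within the partial block the first minute is 1800 frames and each further minute 1798, so 0 further minute boundaries passed. Total skipped labels = 18 × 29 + 2 × 0 = 522.
Non-drop label index = 522496 + 522 = 523018; at 30 labels/s that is 04:50:33:28, i.e. DF 04:50:33;28.

04:50:33;28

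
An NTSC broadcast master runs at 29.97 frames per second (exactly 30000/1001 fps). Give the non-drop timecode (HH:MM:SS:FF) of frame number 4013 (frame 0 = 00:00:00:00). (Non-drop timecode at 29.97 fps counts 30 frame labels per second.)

00:02:13:23

4013 ÷ 30 = 133 full seconds, remainder 23 frames.
133 s = 0 h 2 min 13 s.
Timecode: 00:02:13:23.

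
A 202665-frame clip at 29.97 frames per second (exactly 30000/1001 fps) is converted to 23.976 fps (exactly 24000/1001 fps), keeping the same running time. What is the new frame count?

162132 frames

Target frames = source frames × (target rate / source rate) = 202665 × (24000/1001)/(30000/1001) = 202665 × 4/5 = 162132.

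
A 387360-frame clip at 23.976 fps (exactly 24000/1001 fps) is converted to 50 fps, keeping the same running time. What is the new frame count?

807807 frames

Target frames = source frames × (target rate / source rate) = 387360 × (50)/(24000/1001) = 387360 × 1001/480 = 807807.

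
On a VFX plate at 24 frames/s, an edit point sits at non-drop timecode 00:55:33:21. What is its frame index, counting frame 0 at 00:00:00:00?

80013

Total seconds to the label: (0 × 3600 + 55 × 60 + 33) = 3333.
Frame index = 3333 × 24 + 21 = 80013.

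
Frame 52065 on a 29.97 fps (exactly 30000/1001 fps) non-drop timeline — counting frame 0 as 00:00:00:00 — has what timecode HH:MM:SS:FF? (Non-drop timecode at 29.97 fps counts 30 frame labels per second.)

52065 ÷ 30 = 1735 full seconds, remainder 15 frames.
1735 s = 0 h 28 min 55 s.
Timecode: 00:28:55:15.

00:28:55:15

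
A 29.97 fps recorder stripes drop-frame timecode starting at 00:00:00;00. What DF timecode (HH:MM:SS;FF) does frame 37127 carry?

00:20:38;23

Each 10-minute DF block holds 10 × 60 × 30 − 9 × 2 = 17982 frames. 37127 ÷ 17982 → 2 full blocks, remainder 1163.
Within the partial block the first minute is 1800 frames and each further minute 1798, so 0 further minute boundaries passed. Total skipped labels = 18 × 2 + 2 × 0 = 36.
Non-drop label index = 37127 + 36 = 37163; at 30 labels/s that is 00:20:38:23, i.e. DF 00:20:38;23.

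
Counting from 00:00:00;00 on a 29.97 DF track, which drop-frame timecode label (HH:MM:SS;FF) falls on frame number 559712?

05:11:15;22

Each 10-minute DF block holds 10 × 60 × 30 − 9 × 2 = 17982 frames. 559712 ÷ 17982 → 31 full blocks, remainder 2270.
Within the partial block the first minute is 1800 frames and each further minute 1798, so 1 further minute boundary passed. Total skipped labels = 18 × 31 + 2 × 1 = 560.
Non-drop label index = 559712 + 560 = 560272; at 30 labels/s that is 05:11:15:22, i.e. DF 05:11:15;22.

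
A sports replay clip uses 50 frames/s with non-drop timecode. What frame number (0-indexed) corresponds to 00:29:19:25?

87975

Total seconds to the label: (0 × 3600 + 29 × 60 + 19) = 1759.
Frame index = 1759 × 50 + 25 = 87975.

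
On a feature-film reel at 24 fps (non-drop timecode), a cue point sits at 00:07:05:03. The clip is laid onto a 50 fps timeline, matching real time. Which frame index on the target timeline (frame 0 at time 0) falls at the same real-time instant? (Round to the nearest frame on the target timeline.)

Source frame index: (0×3600 + 7×60 + 5) × 24 + 3 = 10203.
Real time: 10203 / (24) = 3401/8 s.
Target frame: (3401/8) × (50) = 85025/4 ≈ 21256.250 → 21256.

frame 21256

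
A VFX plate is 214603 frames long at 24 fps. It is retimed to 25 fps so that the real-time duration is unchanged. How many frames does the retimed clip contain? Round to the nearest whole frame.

Frames at target rate = 214603 × (25) / (24) = 5365075/24 ≈ 223544.792.
Nearest whole frame: 223545.

223545 frames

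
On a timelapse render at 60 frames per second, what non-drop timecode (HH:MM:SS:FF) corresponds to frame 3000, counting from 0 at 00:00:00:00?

3000 ÷ 60 = 50 full seconds, remainder 0 frames.
50 s = 0 h 0 min 50 s.
Timecode: 00:00:50:00.

00:00:50:00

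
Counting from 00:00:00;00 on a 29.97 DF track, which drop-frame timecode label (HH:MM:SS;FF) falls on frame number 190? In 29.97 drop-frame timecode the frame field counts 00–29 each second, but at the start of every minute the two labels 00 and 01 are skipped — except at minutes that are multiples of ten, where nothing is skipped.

Each 10-minute DF block holds 10 × 60 × 30 − 9 × 2 = 17982 frames. 190 ÷ 17982 → 0 full blocks, remainder 190.
Within the partial block the first minute is 1800 frames and each further minute 1798, so 0 further minute boundaries passed. Total skipped labels = 18 × 0 + 2 × 0 = 0.
Non-drop label index = 190 + 0 = 190; at 30 labels/s that is 00:00:06:10, i.e. DF 00:00:06;10.

00:00:06;10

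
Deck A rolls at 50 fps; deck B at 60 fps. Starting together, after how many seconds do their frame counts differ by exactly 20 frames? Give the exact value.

The gap grows by |60 − 50| = 10 frames per second.
Time for a 20-frame gap: 20 ÷ (10) = 2 s.

2 seconds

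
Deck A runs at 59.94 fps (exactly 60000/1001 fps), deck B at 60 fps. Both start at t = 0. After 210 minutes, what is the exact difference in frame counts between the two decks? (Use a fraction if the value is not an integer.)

210 min = 12600 s.
A emits 60000/1001 × 12600 = 108000000/143 frames; B emits 60 × 12600 = 756000.
Difference = 108000/143 frames (≈ 755.2448); B is ahead of A.

108000/143 frames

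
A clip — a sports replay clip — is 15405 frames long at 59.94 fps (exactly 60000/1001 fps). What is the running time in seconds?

257.00675 seconds

Running time = 15405 / (60000/1001) = 257.00675 s.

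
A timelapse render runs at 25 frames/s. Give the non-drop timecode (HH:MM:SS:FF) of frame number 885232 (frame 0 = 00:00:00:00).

885232 ÷ 25 = 35409 full seconds, remainder 7 frames.
35409 s = 9 h 50 min 9 s.
Timecode: 09:50:09:07.

09:50:09:07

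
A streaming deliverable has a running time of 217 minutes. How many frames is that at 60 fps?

781200 frames

217 min = 13020 s.
Frames = 13020 × 60 = 781200.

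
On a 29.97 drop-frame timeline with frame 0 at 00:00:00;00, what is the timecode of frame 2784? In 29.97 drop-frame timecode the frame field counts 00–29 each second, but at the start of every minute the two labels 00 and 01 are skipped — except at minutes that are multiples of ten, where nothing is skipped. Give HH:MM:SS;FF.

00:01:32;26

Each 10-minute DF block holds 10 × 60 × 30 − 9 × 2 = 17982 frames. 2784 ÷ 17982 → 0 full blocks, remainder 2784.
Within the partial block the first minute is 1800 frames and each further minute 1798, so 1 further minute boundary passed. Total skipped labels = 18 × 0 + 2 × 1 = 2.
Non-drop label index = 2784 + 2 = 2786; at 30 labels/s that is 00:01:32:26, i.e. DF 00:01:32;26.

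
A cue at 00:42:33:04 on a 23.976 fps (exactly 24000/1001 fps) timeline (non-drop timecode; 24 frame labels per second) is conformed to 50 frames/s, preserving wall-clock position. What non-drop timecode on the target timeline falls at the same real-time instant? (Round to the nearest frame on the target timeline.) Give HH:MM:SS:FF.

Source frame index: (0×3600 + 42×60 + 33) × 24 + 4 = 61276.
Real time: 61276 / (24000/1001) = 15334319/6000 s.
Target frame: (15334319/6000) × (50) = 15334319/120 ≈ 127785.992 → 127786.
At 50 labels/s: frame 127786 → 00:42:35:36.

00:42:35:36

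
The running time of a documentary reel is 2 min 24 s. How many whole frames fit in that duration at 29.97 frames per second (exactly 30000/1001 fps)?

4315 frames

2 min 24 s = 144 s.
Frames = 144 × 30000/1001 = 4320000/1001 ≈ 4315.6843.
Complete frames: 4315.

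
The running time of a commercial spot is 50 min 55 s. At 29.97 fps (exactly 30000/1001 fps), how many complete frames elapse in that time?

50 min 55 s = 3055 s.
Frames = 3055 × 30000/1001 = 7050000/77 ≈ 91558.4416.
Complete frames: 91558.

91558 frames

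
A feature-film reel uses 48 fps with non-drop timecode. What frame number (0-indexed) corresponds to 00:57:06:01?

Total seconds to the label: (0 × 3600 + 57 × 60 + 6) = 3426.
Frame index = 3426 × 48 + 1 = 164449.

164449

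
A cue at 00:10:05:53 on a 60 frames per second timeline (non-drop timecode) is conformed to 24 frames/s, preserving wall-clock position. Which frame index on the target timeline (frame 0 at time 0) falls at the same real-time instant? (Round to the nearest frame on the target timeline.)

Source frame index: (0×3600 + 10×60 + 5) × 60 + 53 = 36353.
Real time: 36353 / (60) = 36353/60 s.
Target frame: (36353/60) × (24) = 72706/5 ≈ 14541.200 → 14541.

frame 14541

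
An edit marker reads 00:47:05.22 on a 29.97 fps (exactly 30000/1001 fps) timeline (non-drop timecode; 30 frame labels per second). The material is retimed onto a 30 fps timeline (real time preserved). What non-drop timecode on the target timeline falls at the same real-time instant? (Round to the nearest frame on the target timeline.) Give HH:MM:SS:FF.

00:47:08:17

Source frame index: (0×3600 + 47×60 + 5) × 30 + 22 = 84772.
Real time: 84772 / (30000/1001) = 21214193/7500 s.
Target frame: (21214193/7500) × (30) = 21214193/250 ≈ 84856.772 → 84857.
At 30 labels/s: frame 84857 → 00:47:08:17.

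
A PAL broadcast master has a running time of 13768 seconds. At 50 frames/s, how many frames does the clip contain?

Frames = 13768 × 50 = 688400.

688400 frames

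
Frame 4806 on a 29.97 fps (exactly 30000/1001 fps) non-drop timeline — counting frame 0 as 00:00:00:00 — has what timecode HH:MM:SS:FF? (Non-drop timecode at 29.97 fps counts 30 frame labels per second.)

4806 ÷ 30 = 160 full seconds, remainder 6 frames.
160 s = 0 h 2 min 40 s.
Timecode: 00:02:40:06.

00:02:40:06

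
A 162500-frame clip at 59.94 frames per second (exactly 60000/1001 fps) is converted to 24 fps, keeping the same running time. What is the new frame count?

Target frames = source frames × (target rate / source rate) = 162500 × (24)/(60000/1001) = 162500 × 1001/2500 = 65065.

65065 frames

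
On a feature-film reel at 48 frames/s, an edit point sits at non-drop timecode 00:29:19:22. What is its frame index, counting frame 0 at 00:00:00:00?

Total seconds to the label: (0 × 3600 + 29 × 60 + 19) = 1759.
Frame index = 1759 × 48 + 22 = 84454.

frame 84454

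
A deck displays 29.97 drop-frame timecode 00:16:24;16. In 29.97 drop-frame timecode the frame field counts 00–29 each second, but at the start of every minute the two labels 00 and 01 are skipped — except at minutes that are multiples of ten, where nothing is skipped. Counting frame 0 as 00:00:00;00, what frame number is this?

29506

Complete 10-minute blocks: 1, each 17982 frames → 17982.
Remaining 6 whole minutes in the current block: 1800 + 5 × 1798 = 10790 frames.
Within the current minute: 24 × 30 + 16 − 2 = 734 (labels ;00/;01 skipped at this minute). Total = 17982 + 10790 + 734 = 29506.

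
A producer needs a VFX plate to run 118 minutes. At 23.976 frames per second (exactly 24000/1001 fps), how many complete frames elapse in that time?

118 min = 7080 s.
Frames = 7080 × 24000/1001 = 169920000/1001 ≈ 169750.2498.
Complete frames: 169750.

169750 frames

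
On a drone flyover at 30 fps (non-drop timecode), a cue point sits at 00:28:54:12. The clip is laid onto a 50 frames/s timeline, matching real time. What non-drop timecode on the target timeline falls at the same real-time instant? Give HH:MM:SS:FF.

00:28:54:20

Source frame index: (0×3600 + 28×60 + 54) × 30 + 12 = 52032.
Real time: 52032 / (30) = 8672/5 s.
Target frame: (8672/5) × (50) = 86720.
At 50 labels/s: frame 86720 → 00:28:54:20.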